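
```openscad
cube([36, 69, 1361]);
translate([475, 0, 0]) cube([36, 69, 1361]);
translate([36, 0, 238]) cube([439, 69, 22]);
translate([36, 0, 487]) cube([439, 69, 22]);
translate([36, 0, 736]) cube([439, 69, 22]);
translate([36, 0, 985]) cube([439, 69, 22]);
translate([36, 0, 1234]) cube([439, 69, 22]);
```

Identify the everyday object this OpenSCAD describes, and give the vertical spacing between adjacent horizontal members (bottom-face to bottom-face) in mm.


A ladder. The rung spacing is 249 mm.

Two tall 36×69 posts with 5 short bars between them — a ladder. Adjacent rungs sit at z = 238 and z = 487, so the spacing is 487 − 238 = 249 mm.


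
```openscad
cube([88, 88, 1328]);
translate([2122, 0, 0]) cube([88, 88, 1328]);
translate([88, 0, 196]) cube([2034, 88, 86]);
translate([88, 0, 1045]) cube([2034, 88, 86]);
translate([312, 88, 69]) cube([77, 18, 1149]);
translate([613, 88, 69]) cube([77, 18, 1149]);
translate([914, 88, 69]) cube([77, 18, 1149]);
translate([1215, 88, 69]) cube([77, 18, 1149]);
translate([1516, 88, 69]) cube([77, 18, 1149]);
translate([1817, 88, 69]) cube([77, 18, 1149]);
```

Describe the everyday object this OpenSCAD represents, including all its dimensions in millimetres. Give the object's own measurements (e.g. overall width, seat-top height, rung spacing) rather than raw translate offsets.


A fence section. Two 88×88 mm posts, 1328 mm tall, stand on the floor with a clear span of 2034 mm between their inner faces. Two horizontal rails of 88×86 mm section span the gap between the posts with their undersides at z = 196 mm and z = 1045 mm, flush with the posts' −y face. 6 pickets, each 77 mm wide, 18 mm thick and 1149 mm tall, are fixed to the +y face of the rails with their bottoms at z = 69 mm, spaced across the span with a 224 mm gap after the −x post and between neighbouring pickets, with 228 mm left before the +x post.


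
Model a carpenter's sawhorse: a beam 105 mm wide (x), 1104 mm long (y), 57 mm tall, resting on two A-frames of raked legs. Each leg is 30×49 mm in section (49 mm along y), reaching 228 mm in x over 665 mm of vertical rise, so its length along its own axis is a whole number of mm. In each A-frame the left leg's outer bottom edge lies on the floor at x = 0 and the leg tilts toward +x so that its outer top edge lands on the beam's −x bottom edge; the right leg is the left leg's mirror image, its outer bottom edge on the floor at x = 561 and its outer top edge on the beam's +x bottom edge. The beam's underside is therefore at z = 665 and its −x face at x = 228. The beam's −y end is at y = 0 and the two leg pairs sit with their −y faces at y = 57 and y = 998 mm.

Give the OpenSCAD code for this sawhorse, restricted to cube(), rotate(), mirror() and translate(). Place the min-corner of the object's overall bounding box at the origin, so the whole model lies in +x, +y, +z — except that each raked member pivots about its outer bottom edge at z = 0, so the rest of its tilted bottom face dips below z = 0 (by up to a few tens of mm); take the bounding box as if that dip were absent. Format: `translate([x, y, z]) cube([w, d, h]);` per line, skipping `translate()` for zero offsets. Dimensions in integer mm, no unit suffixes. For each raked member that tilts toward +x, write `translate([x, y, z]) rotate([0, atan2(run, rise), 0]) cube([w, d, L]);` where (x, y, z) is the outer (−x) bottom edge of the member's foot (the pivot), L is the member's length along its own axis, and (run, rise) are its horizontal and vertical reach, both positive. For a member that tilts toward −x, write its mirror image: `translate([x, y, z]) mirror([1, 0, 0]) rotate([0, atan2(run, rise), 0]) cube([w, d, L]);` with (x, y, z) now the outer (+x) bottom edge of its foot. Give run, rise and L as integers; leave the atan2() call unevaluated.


// leg length = √(228² + 665²) = 703
// right-leg outer foot x = 2·228 + 105 = 561
// beam min-corner = (228, 0, 665)
translate([228, 0, 665]) cube([105, 1104, 57]);
translate([0, 57, 0]) rotate([0, atan2(228, 665), 0]) cube([30, 49, 703]);
translate([561, 57, 0]) mirror([1, 0, 0]) rotate([0, atan2(228, 665), 0]) cube([30, 49, 703]);
translate([0, 998, 0]) rotate([0, atan2(228, 665), 0]) cube([30, 49, 703]);
translate([561, 998, 0]) mirror([1, 0, 0]) rotate([0, atan2(228, 665), 0]) cube([30, 49, 703]);


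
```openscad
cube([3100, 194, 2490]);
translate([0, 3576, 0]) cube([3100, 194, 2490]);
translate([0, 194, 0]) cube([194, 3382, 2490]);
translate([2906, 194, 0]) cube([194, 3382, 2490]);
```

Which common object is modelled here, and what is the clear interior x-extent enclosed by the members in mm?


A house (or room) frame. The interior width is 2712 mm.

Four 2490 mm walls enclosing a rectangle with no floor or roof — a room or house frame. Outside width is 3100 mm and wall thickness is 194 mm, so the interior width is 3100 − 2 × 194 = 2712 mm.


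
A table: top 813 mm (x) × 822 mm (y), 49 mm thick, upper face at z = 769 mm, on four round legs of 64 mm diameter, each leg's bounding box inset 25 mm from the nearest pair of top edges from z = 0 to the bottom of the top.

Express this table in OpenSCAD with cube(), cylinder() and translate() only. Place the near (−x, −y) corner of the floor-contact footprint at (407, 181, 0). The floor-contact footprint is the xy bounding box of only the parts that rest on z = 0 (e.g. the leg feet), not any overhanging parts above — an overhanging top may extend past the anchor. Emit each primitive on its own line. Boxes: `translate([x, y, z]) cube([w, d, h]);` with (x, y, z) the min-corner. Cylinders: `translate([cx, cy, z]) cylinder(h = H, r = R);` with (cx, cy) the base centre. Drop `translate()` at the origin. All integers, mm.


translate([382, 156, 720]) cube([813, 822, 49]);
translate([439, 213, 0]) cylinder(h = 720, r = 32);
translate([1138, 213, 0]) cylinder(h = 720, r = 32);
translate([439, 921, 0]) cylinder(h = 720, r = 32);
translate([1138, 921, 0]) cylinder(h = 720, r = 32);


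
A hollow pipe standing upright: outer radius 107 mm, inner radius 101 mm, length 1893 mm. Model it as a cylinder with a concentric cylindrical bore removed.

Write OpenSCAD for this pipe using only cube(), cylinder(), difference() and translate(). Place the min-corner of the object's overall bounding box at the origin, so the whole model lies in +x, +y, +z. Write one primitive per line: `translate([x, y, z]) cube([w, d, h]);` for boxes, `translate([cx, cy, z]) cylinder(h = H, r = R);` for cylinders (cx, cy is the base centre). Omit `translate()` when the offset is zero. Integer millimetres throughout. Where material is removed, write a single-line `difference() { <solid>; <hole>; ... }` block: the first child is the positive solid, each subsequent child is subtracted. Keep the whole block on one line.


difference() { translate([107, 107, 0]) cylinder(h = 1893, r = 107); translate([107, 107, 0]) cylinder(h = 1893, r = 101); }


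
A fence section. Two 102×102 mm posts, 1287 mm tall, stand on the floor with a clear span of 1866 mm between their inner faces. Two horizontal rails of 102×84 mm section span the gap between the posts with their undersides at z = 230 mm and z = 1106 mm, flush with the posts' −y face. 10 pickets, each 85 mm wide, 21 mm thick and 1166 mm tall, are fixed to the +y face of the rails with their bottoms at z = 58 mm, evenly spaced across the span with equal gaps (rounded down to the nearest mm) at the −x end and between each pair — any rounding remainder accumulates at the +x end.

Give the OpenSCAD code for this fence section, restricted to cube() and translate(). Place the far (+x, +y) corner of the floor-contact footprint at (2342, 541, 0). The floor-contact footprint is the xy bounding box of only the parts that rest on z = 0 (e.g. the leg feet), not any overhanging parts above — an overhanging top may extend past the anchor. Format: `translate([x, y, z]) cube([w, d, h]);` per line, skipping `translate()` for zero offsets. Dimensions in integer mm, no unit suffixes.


translate([272, 439, 0]) cube([102, 102, 1287]);
translate([2240, 439, 0]) cube([102, 102, 1287]);
translate([374, 439, 230]) cube([1866, 102, 84]);
translate([374, 439, 1106]) cube([1866, 102, 84]);
translate([466, 541, 58]) cube([85, 21, 1166]);
translate([643, 541, 58]) cube([85, 21, 1166]);
translate([820, 541, 58]) cube([85, 21, 1166]);
translate([997, 541, 58]) cube([85, 21, 1166]);
translate([1174, 541, 58]) cube([85, 21, 1166]);
translate([1351, 541, 58]) cube([85, 21, 1166]);
translate([1528, 541, 58]) cube([85, 21, 1166]);
translate([1705, 541, 58]) cube([85, 21, 1166]);
translate([1882, 541, 58]) cube([85, 21, 1166]);
translate([2059, 541, 58]) cube([85, 21, 1166]);


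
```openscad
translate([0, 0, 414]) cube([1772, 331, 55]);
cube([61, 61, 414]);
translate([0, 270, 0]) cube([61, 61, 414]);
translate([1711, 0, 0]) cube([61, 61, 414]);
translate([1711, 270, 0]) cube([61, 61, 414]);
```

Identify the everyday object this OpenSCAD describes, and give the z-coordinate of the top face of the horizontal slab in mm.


A bench. The seat-top height is 469 mm.

A long slab on four corner posts — a bench. The slab sits at z = 414 with thickness 55, so the top is 414 + 55 = 469 mm.


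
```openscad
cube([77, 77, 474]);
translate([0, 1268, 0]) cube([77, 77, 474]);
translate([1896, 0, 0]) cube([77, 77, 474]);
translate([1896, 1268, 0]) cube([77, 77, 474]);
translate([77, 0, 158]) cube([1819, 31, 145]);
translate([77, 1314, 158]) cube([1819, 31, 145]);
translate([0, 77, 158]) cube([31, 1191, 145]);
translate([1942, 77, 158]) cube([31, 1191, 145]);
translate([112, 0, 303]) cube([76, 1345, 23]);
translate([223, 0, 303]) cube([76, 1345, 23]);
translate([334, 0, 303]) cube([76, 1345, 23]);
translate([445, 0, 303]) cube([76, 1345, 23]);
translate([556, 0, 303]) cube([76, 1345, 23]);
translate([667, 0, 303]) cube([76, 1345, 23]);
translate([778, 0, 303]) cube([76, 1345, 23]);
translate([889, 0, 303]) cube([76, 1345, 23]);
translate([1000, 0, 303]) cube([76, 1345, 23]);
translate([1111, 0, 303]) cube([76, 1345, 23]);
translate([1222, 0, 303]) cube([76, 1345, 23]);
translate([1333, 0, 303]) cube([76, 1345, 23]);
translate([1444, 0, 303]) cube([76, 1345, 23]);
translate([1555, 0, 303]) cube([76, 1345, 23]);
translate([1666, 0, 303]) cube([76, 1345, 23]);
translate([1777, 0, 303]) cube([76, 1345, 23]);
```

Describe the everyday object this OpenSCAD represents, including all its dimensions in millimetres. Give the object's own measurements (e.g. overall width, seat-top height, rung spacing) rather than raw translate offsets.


A bed frame 1973 mm long (x) by 1345 mm wide (y). Four 77×77 mm corner posts, 474 mm tall, at the corners of the footprint. Four rails of 31 mm thickness and 145 mm height run between adjacent posts with their undersides at z = 158 mm, their outer faces flush with the outside of the frame (the two x-running rails run between the posts' inner faces; the two y-running rails run between the posts' inner faces). 16 slats, each 76 mm wide (x) and 23 mm thick, lie across the top of the two x-running rails, running the full 1345 mm width of the frame in y; along x they sit between the end posts with a 35 mm gap after the −x posts and between neighbouring slats, leaving 43 mm before the +x posts.


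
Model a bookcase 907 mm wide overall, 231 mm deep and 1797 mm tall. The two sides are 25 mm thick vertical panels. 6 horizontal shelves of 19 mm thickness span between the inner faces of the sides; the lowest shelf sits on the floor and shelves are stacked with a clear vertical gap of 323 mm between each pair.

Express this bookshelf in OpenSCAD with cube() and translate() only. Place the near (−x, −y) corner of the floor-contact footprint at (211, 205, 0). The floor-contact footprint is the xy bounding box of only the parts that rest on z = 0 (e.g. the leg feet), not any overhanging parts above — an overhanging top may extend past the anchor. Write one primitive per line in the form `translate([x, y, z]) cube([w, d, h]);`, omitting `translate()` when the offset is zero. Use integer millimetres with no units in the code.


translate([211, 205, 0]) cube([25, 231, 1797]);
translate([1093, 205, 0]) cube([25, 231, 1797]);
translate([236, 205, 0]) cube([857, 231, 19]);
translate([236, 205, 342]) cube([857, 231, 19]);
translate([236, 205, 684]) cube([857, 231, 19]);
translate([236, 205, 1026]) cube([857, 231, 19]);
translate([236, 205, 1368]) cube([857, 231, 19]);
translate([236, 205, 1710]) cube([857, 231, 19]);


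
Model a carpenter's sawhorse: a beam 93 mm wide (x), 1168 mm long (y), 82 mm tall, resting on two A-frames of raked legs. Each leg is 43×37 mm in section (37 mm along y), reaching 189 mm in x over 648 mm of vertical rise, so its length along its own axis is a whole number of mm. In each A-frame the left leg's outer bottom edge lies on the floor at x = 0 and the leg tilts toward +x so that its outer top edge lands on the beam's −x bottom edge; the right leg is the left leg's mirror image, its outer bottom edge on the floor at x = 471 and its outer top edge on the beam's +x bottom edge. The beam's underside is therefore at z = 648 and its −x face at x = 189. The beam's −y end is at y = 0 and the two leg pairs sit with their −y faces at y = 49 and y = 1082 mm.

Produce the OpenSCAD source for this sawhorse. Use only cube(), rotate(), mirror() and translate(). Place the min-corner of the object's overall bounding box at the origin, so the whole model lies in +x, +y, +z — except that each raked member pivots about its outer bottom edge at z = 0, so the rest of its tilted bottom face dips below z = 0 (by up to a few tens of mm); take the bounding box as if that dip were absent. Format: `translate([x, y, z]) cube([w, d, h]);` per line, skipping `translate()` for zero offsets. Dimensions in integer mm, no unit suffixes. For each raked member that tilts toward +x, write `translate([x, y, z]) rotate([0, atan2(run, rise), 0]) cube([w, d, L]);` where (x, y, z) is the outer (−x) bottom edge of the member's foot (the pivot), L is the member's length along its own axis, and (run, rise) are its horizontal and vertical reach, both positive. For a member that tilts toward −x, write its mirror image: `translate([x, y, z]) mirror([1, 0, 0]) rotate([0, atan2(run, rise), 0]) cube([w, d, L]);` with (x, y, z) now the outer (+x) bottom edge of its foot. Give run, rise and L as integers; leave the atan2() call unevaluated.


// leg length = √(189² + 648²) = 675
// right-leg outer foot x = 2·189 + 93 = 471
// beam min-corner = (189, 0, 648)
translate([189, 0, 648]) cube([93, 1168, 82]);
translate([0, 49, 0]) rotate([0, atan2(189, 648), 0]) cube([43, 37, 675]);
translate([471, 49, 0]) mirror([1, 0, 0]) rotate([0, atan2(189, 648), 0]) cube([43, 37, 675]);
translate([0, 1082, 0]) rotate([0, atan2(189, 648), 0]) cube([43, 37, 675]);
translate([471, 1082, 0]) mirror([1, 0, 0]) rotate([0, atan2(189, 648), 0]) cube([43, 37, 675]);


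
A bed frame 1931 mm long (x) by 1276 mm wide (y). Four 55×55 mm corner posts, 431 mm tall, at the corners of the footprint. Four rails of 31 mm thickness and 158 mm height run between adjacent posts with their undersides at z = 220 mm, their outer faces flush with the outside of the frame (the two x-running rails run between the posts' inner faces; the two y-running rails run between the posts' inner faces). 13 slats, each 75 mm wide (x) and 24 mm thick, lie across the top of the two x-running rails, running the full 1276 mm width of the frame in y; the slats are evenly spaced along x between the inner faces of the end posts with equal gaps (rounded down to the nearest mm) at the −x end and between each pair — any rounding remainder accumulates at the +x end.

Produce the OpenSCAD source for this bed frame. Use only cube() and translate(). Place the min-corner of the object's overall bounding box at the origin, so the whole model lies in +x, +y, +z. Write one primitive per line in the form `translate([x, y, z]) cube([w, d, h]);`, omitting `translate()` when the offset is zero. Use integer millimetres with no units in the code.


cube([55, 55, 431]);
translate([0, 1221, 0]) cube([55, 55, 431]);
translate([1876, 0, 0]) cube([55, 55, 431]);
translate([1876, 1221, 0]) cube([55, 55, 431]);
translate([55, 0, 220]) cube([1821, 31, 158]);
translate([55, 1245, 220]) cube([1821, 31, 158]);
translate([0, 55, 220]) cube([31, 1166, 158]);
translate([1900, 55, 220]) cube([31, 1166, 158]);
translate([115, 0, 378]) cube([75, 1276, 24]);
translate([250, 0, 378]) cube([75, 1276, 24]);
translate([385, 0, 378]) cube([75, 1276, 24]);
translate([520, 0, 378]) cube([75, 1276, 24]);
translate([655, 0, 378]) cube([75, 1276, 24]);
translate([790, 0, 378]) cube([75, 1276, 24]);
translate([925, 0, 378]) cube([75, 1276, 24]);
translate([1060, 0, 378]) cube([75, 1276, 24]);
translate([1195, 0, 378]) cube([75, 1276, 24]);
translate([1330, 0, 378]) cube([75, 1276, 24]);
translate([1465, 0, 378]) cube([75, 1276, 24]);
translate([1600, 0, 378]) cube([75, 1276, 24]);
translate([1735, 0, 378]) cube([75, 1276, 24]);


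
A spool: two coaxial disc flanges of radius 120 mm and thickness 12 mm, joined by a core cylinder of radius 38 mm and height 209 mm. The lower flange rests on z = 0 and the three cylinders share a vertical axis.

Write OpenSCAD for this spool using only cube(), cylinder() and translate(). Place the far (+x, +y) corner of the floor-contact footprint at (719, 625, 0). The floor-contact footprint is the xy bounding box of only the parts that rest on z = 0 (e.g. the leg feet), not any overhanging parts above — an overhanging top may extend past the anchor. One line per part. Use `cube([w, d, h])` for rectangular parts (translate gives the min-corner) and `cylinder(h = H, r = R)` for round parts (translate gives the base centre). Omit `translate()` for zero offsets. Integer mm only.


translate([599, 505, 0]) cylinder(h = 12, r = 120);
translate([599, 505, 12]) cylinder(h = 209, r = 38);
translate([599, 505, 221]) cylinder(h = 12, r = 120);


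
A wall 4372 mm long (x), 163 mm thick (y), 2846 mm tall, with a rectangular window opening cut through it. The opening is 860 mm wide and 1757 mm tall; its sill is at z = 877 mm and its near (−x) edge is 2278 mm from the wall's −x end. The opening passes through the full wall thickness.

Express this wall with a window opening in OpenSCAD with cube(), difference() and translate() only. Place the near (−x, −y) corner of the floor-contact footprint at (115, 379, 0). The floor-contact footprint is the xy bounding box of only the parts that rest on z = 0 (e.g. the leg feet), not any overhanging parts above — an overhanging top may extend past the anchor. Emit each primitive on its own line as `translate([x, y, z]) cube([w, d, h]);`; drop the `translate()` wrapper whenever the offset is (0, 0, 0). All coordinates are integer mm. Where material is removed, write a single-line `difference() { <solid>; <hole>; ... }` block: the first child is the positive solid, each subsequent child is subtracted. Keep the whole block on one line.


difference() { translate([115, 379, 0]) cube([4372, 163, 2846]); translate([2393, 379, 877]) cube([860, 163, 1757]); }


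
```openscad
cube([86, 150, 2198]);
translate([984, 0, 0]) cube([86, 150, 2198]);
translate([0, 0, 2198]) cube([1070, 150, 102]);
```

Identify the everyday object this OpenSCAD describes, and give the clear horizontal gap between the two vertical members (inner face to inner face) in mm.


A door frame. The clear opening width is 898 mm.

Two 2198 mm tall posts with a header on top — a door frame. The left jamb is 86 mm wide at x = 0; the right jamb starts at x = 984. The clear opening is 984 − 86 = 898 mm.


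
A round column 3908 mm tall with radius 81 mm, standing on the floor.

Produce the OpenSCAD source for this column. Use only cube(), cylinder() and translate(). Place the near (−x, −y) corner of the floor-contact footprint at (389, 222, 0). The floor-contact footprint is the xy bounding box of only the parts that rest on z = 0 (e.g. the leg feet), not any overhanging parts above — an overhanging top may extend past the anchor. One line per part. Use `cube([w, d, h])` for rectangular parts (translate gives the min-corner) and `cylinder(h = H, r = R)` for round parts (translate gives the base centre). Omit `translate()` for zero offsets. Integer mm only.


translate([470, 303, 0]) cylinder(h = 3908, r = 81);


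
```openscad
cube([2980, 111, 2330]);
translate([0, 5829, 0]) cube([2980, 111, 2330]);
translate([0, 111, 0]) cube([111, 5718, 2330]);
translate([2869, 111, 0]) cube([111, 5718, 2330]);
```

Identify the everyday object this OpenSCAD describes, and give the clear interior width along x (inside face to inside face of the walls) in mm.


A house (or room) frame. The interior width is 2758 mm.

Four 2330 mm walls enclosing a rectangle with no floor or roof — a room or house frame. Outside width is 2980 mm and wall thickness is 111 mm, so the interior width is 2980 − 2 × 111 = 2758 mm.


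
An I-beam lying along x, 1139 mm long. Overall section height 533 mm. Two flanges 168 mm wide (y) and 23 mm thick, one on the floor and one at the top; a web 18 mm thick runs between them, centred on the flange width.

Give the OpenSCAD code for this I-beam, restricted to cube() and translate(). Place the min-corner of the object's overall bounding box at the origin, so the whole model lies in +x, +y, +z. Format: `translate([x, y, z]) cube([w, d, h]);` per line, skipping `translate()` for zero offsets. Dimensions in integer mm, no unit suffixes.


cube([1139, 168, 23]);
translate([0, 75, 23]) cube([1139, 18, 487]);
translate([0, 0, 510]) cube([1139, 168, 23]);


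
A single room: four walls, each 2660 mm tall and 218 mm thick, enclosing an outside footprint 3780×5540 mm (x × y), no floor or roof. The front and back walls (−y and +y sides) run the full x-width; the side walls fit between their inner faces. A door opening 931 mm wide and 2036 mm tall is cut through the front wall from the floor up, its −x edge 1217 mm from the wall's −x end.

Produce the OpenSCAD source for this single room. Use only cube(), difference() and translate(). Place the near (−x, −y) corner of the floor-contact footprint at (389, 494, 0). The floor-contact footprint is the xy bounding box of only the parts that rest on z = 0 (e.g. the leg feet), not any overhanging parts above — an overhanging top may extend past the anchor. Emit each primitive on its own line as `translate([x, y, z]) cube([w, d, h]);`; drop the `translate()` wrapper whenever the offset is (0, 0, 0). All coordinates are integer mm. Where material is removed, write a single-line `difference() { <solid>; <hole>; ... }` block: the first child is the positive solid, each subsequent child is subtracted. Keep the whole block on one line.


difference() { translate([389, 494, 0]) cube([3780, 218, 2660]); translate([1606, 494, 0]) cube([931, 218, 2036]); }
translate([389, 5816, 0]) cube([3780, 218, 2660]);
translate([389, 712, 0]) cube([218, 5104, 2660]);
translate([3951, 712, 0]) cube([218, 5104, 2660]);


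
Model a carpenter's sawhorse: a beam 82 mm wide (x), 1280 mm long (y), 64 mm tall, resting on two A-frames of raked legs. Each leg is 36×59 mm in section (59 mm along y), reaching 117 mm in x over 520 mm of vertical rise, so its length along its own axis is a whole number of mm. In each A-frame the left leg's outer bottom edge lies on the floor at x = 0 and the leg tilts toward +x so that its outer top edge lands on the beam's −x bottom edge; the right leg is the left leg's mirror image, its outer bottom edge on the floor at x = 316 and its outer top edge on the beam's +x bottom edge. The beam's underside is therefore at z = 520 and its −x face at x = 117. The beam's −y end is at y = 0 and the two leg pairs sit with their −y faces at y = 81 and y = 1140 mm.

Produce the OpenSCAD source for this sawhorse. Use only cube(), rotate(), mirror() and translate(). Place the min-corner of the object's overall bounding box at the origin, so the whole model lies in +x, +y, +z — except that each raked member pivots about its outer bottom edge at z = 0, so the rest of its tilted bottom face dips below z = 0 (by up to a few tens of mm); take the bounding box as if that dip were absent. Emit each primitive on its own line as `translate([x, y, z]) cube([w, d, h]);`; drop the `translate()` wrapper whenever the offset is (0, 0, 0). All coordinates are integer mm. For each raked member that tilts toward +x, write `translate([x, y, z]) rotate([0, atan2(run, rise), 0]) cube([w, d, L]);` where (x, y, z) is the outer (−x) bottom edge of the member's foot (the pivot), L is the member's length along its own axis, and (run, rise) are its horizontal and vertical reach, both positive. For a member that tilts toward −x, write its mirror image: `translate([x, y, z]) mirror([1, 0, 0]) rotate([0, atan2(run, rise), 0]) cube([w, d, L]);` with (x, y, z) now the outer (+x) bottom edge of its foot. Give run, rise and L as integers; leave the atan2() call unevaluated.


translate([117, 0, 520]) cube([82, 1280, 64]);
translate([0, 81, 0]) rotate([0, atan2(117, 520), 0]) cube([36, 59, 533]);
translate([316, 81, 0]) mirror([1, 0, 0]) rotate([0, atan2(117, 520), 0]) cube([36, 59, 533]);
translate([0, 1140, 0]) rotate([0, atan2(117, 520), 0]) cube([36, 59, 533]);
translate([316, 1140, 0]) mirror([1, 0, 0]) rotate([0, atan2(117, 520), 0]) cube([36, 59, 533]);


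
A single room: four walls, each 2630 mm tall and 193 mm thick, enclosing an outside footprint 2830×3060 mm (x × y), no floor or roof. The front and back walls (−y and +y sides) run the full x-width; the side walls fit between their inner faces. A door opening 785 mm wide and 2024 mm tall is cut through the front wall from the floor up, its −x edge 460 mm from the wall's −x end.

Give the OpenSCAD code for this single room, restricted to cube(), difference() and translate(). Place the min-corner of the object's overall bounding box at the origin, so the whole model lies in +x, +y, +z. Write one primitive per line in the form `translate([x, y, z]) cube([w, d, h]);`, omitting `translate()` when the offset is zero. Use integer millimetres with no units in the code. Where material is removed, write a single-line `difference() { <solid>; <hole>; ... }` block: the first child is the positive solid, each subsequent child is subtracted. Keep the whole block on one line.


difference() { cube([2830, 193, 2630]); translate([460, 0, 0]) cube([785, 193, 2024]); }
translate([0, 2867, 0]) cube([2830, 193, 2630]);
translate([0, 193, 0]) cube([193, 2674, 2630]);
translate([2637, 193, 0]) cube([193, 2674, 2630]);


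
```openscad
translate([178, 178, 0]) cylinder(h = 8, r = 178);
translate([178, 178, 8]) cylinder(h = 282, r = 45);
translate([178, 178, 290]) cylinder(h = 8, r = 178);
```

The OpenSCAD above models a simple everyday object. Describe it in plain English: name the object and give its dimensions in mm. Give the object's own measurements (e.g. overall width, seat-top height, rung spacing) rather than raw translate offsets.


A spool: two coaxial disc flanges of radius 178 mm and thickness 8 mm, joined by a core cylinder of radius 45 mm and height 282 mm. The lower flange rests on z = 0 and the three cylinders share a vertical axis.


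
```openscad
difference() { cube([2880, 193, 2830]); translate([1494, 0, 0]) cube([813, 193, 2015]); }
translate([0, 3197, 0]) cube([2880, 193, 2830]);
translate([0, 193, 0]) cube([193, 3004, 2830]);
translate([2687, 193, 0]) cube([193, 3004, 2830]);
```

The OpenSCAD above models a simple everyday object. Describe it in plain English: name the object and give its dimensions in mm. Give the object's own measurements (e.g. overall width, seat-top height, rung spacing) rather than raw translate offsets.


A single room: four walls, each 2830 mm tall and 193 mm thick, enclosing an outside footprint 2880×3390 mm (x × y), no floor or roof. The front and back walls (−y and +y sides) run the full x-width; the side walls fit between their inner faces. A door opening 813 mm wide and 2015 mm tall is cut through the front wall from the floor up, its −x edge 1494 mm from the wall's −x end.


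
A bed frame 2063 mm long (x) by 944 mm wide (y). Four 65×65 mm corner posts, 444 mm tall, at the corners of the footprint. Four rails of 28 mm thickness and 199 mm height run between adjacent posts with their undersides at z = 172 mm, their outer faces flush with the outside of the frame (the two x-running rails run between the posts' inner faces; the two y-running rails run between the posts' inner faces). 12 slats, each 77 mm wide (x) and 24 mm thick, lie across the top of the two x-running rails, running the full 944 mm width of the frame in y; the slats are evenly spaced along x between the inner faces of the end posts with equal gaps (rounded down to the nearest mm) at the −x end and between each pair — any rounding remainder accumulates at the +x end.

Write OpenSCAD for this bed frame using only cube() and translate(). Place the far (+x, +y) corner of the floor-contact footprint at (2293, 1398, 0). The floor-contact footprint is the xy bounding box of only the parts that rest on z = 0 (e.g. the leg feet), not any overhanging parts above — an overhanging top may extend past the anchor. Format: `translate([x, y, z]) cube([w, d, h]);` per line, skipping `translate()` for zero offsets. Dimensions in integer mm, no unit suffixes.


translate([230, 454, 0]) cube([65, 65, 444]);
translate([230, 1333, 0]) cube([65, 65, 444]);
translate([2228, 454, 0]) cube([65, 65, 444]);
translate([2228, 1333, 0]) cube([65, 65, 444]);
translate([295, 454, 172]) cube([1933, 28, 199]);
translate([295, 1370, 172]) cube([1933, 28, 199]);
translate([230, 519, 172]) cube([28, 814, 199]);
translate([2265, 519, 172]) cube([28, 814, 199]);
translate([372, 454, 371]) cube([77, 944, 24]);
translate([526, 454, 371]) cube([77, 944, 24]);
translate([680, 454, 371]) cube([77, 944, 24]);
translate([834, 454, 371]) cube([77, 944, 24]);
translate([988, 454, 371]) cube([77, 944, 24]);
translate([1142, 454, 371]) cube([77, 944, 24]);
translate([1296, 454, 371]) cube([77, 944, 24]);
translate([1450, 454, 371]) cube([77, 944, 24]);
translate([1604, 454, 371]) cube([77, 944, 24]);
translate([1758, 454, 371]) cube([77, 944, 24]);
translate([1912, 454, 371]) cube([77, 944, 24]);
translate([2066, 454, 371]) cube([77, 944, 24]);


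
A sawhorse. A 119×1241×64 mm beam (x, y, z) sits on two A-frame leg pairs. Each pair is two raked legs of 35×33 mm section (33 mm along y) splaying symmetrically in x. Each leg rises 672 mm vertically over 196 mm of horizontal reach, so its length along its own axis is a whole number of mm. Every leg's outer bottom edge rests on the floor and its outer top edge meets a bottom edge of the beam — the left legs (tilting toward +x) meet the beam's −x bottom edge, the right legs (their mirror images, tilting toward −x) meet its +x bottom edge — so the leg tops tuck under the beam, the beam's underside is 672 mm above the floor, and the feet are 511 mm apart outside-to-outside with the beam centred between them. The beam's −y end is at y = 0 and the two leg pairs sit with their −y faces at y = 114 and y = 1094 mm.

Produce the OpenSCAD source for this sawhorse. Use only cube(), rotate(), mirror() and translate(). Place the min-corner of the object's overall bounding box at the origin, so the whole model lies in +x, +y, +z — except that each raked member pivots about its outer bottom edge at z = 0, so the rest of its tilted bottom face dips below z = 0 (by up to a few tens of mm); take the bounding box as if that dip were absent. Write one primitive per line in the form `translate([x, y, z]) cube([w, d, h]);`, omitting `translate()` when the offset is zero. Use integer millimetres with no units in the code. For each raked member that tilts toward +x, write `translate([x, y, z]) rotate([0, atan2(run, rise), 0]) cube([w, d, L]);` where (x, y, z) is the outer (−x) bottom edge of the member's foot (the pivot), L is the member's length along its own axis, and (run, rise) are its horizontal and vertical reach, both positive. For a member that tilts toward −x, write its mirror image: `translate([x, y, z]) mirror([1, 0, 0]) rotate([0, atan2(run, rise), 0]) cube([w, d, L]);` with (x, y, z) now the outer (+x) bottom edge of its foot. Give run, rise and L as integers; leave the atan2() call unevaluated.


translate([196, 0, 672]) cube([119, 1241, 64]);
translate([0, 114, 0]) rotate([0, atan2(196, 672), 0]) cube([35, 33, 700]);
translate([511, 114, 0]) mirror([1, 0, 0]) rotate([0, atan2(196, 672), 0]) cube([35, 33, 700]);
translate([0, 1094, 0]) rotate([0, atan2(196, 672), 0]) cube([35, 33, 700]);
translate([511, 1094, 0]) mirror([1, 0, 0]) rotate([0, atan2(196, 672), 0]) cube([35, 33, 700]);


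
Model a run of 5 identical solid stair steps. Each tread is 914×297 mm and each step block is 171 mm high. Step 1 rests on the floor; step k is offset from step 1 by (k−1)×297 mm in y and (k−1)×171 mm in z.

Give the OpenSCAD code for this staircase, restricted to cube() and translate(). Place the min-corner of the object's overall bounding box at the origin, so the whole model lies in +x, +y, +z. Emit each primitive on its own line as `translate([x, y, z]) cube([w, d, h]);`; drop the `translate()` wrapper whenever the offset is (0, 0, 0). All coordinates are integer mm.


cube([914, 297, 171]);
translate([0, 297, 171]) cube([914, 297, 171]);
translate([0, 594, 342]) cube([914, 297, 171]);
translate([0, 891, 513]) cube([914, 297, 171]);
translate([0, 1188, 684]) cube([914, 297, 171]);


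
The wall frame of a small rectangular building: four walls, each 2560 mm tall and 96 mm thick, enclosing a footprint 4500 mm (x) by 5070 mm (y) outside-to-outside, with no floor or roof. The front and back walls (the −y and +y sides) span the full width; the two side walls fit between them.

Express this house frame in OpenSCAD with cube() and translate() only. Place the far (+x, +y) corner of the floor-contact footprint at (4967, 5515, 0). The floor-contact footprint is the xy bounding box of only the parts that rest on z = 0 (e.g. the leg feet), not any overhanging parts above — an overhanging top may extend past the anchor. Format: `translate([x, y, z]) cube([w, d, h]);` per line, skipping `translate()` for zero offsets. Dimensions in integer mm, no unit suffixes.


translate([467, 445, 0]) cube([4500, 96, 2560]);
translate([467, 5419, 0]) cube([4500, 96, 2560]);
translate([467, 541, 0]) cube([96, 4878, 2560]);
translate([4871, 541, 0]) cube([96, 4878, 2560]);


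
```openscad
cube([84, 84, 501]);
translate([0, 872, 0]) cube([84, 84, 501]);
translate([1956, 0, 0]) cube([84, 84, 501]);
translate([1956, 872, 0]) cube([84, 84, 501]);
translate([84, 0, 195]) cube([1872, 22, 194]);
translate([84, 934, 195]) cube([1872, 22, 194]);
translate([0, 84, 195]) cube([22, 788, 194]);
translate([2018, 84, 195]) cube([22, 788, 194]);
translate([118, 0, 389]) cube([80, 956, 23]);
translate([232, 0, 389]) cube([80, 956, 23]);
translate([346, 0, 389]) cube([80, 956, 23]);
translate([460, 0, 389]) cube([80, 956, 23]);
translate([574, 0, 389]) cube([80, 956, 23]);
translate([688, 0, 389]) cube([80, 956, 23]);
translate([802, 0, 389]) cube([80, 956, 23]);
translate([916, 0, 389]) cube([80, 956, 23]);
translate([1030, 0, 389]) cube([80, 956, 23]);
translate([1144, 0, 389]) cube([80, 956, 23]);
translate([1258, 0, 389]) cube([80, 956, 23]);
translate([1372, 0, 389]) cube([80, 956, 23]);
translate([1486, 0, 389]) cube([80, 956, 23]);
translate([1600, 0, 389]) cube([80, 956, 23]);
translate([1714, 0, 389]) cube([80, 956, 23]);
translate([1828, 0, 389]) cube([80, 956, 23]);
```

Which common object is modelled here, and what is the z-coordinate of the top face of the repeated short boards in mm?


A bed frame. The slat-top height is 412 mm.

Four posts, four rails, and a row of slats — a bed frame. Slats sit on the rails at z = 195 + 194 = 389; with slat thickness 23, the top is 412 mm.


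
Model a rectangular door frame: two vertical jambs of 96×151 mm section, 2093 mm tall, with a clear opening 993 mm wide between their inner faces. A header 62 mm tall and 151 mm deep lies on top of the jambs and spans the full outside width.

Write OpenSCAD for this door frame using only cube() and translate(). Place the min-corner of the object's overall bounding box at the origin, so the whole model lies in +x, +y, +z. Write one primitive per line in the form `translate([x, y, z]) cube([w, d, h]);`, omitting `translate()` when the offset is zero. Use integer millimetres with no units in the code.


cube([96, 151, 2093]);
translate([1089, 0, 0]) cube([96, 151, 2093]);
translate([0, 0, 2093]) cube([1185, 151, 62]);


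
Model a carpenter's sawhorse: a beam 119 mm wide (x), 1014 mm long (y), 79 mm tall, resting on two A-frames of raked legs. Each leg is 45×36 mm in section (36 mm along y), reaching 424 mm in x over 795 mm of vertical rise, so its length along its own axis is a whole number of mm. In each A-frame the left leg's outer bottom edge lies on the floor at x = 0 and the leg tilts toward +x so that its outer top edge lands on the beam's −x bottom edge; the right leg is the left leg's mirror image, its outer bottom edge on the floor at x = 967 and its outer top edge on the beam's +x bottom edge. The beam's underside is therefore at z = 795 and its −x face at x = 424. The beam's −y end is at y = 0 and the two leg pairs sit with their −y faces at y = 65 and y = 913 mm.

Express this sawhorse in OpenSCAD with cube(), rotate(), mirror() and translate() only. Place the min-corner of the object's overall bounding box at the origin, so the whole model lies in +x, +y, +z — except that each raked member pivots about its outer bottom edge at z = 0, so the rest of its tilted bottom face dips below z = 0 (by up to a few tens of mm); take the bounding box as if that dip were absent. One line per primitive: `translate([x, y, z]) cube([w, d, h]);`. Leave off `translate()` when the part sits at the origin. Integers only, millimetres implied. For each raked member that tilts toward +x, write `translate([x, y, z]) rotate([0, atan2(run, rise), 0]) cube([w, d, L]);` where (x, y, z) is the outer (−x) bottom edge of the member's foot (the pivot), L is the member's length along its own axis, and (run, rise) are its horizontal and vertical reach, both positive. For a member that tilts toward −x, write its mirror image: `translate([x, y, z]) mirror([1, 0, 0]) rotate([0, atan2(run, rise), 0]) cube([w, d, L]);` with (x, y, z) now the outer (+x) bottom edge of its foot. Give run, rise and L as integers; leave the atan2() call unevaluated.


translate([424, 0, 795]) cube([119, 1014, 79]);
translate([0, 65, 0]) rotate([0, atan2(424, 795), 0]) cube([45, 36, 901]);
translate([967, 65, 0]) mirror([1, 0, 0]) rotate([0, atan2(424, 795), 0]) cube([45, 36, 901]);
translate([0, 913, 0]) rotate([0, atan2(424, 795), 0]) cube([45, 36, 901]);
translate([967, 913, 0]) mirror([1, 0, 0]) rotate([0, atan2(424, 795), 0]) cube([45, 36, 901]);


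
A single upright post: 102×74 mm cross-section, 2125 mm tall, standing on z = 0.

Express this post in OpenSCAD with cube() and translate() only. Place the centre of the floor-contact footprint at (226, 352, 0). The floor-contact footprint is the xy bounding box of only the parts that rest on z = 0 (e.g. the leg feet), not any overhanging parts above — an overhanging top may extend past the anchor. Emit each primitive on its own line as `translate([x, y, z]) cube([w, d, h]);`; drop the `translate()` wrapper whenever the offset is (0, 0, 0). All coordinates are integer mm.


translate([175, 315, 0]) cube([102, 74, 2125]);


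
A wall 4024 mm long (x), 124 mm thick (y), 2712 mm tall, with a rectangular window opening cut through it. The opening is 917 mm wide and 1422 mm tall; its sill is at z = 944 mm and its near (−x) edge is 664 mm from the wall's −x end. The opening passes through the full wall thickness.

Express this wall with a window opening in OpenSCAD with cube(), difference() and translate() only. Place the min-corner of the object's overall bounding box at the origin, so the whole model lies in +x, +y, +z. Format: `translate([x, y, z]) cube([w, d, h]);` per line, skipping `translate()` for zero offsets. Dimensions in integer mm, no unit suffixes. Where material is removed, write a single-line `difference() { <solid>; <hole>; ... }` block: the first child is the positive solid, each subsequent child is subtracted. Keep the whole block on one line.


difference() { cube([4024, 124, 2712]); translate([664, 0, 944]) cube([917, 124, 1422]); }
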